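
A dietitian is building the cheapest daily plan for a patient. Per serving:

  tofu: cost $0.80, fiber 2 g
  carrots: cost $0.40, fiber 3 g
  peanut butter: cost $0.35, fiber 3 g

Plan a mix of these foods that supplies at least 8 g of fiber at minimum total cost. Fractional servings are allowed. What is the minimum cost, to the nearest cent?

Cost per g of fiber: peanut butter $0.1167, carrots $0.1333, tofu $0.4000.
With no serving limits, use only peanut butter: 8 g / 3 g = 2.667 servings × $0.35 = $0.93.

$0.93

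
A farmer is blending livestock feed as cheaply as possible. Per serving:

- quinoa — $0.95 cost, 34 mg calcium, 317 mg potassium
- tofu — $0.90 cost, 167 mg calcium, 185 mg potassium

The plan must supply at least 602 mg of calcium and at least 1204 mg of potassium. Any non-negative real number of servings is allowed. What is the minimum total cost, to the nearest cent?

$4.72

For a min-cost LP with two ≥-constraints, a basic feasible solution has at most two positive variables.
quinoa only: max(602/34, 1204/317) = 17.71 servings → $16.82.
tofu only: max(602/167, 1204/185) = 6.508 servings → $5.86.
quinoa + tofu with both tight: 1.923 servings and 3.213 servings → $4.72.
So the least-cost plan costs $4.72.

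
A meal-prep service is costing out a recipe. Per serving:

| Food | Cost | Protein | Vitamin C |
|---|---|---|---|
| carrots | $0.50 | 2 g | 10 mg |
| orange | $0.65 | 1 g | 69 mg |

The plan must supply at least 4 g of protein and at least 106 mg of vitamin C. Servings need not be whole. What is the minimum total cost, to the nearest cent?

This is a tiny linear program; its minimum lies at a vertex of the feasible set. List the vertices and price them.
carrots only: max(4/2, 106/10) = 10.6 servings → $5.30.
orange only: max(4/1, 106/69) = 4 servings → $2.60.
carrots + orange with both tight: 1.328 servings and 1.344 servings → $1.54.
Cheapest feasible corner: $1.54.

$1.54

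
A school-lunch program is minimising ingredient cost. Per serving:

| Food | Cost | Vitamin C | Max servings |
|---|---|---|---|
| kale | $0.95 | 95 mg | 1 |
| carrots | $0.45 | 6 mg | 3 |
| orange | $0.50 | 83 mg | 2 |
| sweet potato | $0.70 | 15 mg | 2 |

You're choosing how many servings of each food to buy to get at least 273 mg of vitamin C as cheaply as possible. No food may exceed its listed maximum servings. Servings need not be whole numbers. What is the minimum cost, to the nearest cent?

$2.51

Cost per mg of vitamin C: orange $0.0060, kale $0.0100, sweet potato $0.0467, carrots $0.0750.
Take 2 servings of orange: +166.0 mg vitamin C for $1.00 (total $1.00, still need 107.0 mg).
Take 1 serving of kale: +95.0 mg vitamin C for $0.95 (total $1.95, still need 12.0 mg).
Take 0.8 servings of sweet potato: +12.0 mg vitamin C for $0.56 (total $2.51, still need 0.0 mg).
Greedy by cheapest-per-mg is optimal for a single linear constraint, so the minimum cost is $2.51.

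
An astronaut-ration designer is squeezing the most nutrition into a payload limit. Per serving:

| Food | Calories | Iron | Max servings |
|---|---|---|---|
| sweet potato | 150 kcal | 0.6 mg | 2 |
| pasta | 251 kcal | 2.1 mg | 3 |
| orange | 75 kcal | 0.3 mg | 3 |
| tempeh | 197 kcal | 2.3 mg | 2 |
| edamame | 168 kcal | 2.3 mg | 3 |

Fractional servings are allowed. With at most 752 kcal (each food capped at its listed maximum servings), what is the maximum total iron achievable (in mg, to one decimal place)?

Iron per kcal: edamame 0.01369, tempeh 0.01168, pasta 0.008367, sweet potato 0.004, orange 0.004.
Take 3 servings of edamame: uses 504 kcal, +6.9 mg iron (running total 6.9 mg).
Take 1.259 servings of tempeh: uses 248 kcal, +2.9 mg iron (running total 9.8 mg).
Filling greedily by iron-per-kcal is optimal for one linear limit, giving 9.8 mg.

9.8 mg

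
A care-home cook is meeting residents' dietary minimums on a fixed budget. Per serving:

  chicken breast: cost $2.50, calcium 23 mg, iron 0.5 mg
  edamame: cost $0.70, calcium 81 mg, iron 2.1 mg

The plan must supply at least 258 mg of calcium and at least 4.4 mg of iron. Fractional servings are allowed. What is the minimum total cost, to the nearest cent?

An LP optimum is at a vertex; with two nutrient constraints at most two foods are used. Check each candidate.
chicken breast only: max(258/23, 4.4/0.5) = 11.22 servings → $28.04.
edamame only: max(258/81, 4.4/2.1) = 3.185 servings → $2.23.
chicken breast + edamame with both targets exact would need a negative amount; discard.
So the least-cost plan costs $2.23.

$2.23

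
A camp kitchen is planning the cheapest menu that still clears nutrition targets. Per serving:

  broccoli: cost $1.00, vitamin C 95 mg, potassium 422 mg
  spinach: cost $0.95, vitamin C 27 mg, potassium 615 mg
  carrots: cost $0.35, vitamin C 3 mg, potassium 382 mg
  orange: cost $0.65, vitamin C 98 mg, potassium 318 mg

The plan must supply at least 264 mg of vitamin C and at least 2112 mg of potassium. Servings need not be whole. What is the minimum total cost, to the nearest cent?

$2.86

Check every corner: each single food scaled to meet both minima, and each pair solved so both constraints bind.
broccoli only: max(264/95, 2112/422) = 5.005 servings → $5.00.
spinach only: max(264/27, 2112/615) = 9.778 servings → $9.29.
carrots only: max(264/3, 2112/382) = 88 servings → $30.80.
orange only: max(264/98, 2112/318) = 6.642 servings → $4.32.
broccoli + spinach with both tight: 2.24 servings and 1.897 servings → $4.04.
broccoli + carrots with both tight: 2.698 servings and 2.548 servings → $3.59.
broccoli + orange: the both-tight solution has a negative serving — not a feasible corner.
spinach + carrots: the both-tight solution has a negative serving — not a feasible corner.
spinach + orange with both tight: 2.38 servings and 2.038 servings → $3.59.
carrots + orange with both tight: 3.372 servings and 2.591 servings → $2.86.
So the least-cost plan costs $2.86.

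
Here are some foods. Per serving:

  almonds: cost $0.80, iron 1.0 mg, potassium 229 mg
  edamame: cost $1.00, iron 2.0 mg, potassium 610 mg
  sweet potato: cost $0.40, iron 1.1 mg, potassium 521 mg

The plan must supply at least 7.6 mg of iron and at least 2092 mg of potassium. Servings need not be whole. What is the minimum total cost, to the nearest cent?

$2.76

With two linear requirements the optimum uses one or two foods; enumerate the corners.
almonds only: max(7.6/1.0, 2092/229) = 9.135 servings → $7.31.
edamame only: max(7.6/2.0, 2092/610) = 3.8 servings → $3.80.
sweet potato only: max(7.6/1.1, 2092/521) = 6.909 servings → $2.76.
almonds + edamame with both tight: 2.974 servings and 2.313 servings → $4.69.
almonds + sweet potato with both tight: 6.163 servings and 1.307 servings → $5.45.
edamame + sweet potato: the both-tight solution has a negative serving — not a feasible corner.
So the least-cost plan costs $2.76.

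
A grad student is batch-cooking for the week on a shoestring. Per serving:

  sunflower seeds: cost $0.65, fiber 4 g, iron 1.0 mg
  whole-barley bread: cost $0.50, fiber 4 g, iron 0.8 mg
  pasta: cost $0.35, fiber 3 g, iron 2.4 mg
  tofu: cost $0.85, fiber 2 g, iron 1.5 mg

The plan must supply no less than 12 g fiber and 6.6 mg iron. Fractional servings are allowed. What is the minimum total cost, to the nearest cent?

$1.40

Check every corner: each single food scaled to meet both minima, and each pair solved so both constraints bind.
sunflower seeds only: max(12/4, 6.6/1.0) = 6.6 servings → $4.29.
whole-barley bread only: max(12/4, 6.6/0.8) = 8.25 servings → $4.12.
pasta only: max(12/3, 6.6/2.4) = 4 servings → $1.40.
tofu only: max(12/2, 6.6/1.5) = 6 servings → $5.10.
sunflower seeds + whole-barley bread with both targets exact would need a negative amount; discard.
sunflower seeds + pasta with both tight: 1.364 servings and 2.182 servings → $1.65.
sunflower seeds + tofu with both tight: 1.2 servings and 3.6 servings → $3.84.
whole-barley bread + pasta with both tight: 1.25 servings and 2.333 servings → $1.44.
whole-barley bread + tofu with both tight: 1.091 servings and 3.818 servings → $3.79.
pasta + tofu: the both-tight solution has a negative serving — not a feasible corner.
So the least-cost plan costs $1.40.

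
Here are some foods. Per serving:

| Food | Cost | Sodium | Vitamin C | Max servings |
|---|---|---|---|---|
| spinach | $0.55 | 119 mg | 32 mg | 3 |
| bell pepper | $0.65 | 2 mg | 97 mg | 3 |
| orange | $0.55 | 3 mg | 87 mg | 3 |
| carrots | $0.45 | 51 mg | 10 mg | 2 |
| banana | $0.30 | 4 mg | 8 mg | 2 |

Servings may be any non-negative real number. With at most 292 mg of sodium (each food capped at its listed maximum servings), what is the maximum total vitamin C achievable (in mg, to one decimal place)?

Vitamin C per mg sodium: bell pepper 48.5, orange 29, banana 2, spinach 0.2689, carrots 0.1961.
Take 3 servings of bell pepper: uses 6 mg sodium, +291.0 mg vitamin C (running total 291.0 mg).
Take 3 servings of orange: uses 9 mg sodium, +261.0 mg vitamin C (running total 552.0 mg).
Take 2 servings of banana: uses 8 mg sodium, +16.0 mg vitamin C (running total 568.0 mg).
Take 2.261 servings of spinach: uses 269 mg sodium, +72.3 mg vitamin C (running total 640.3 mg).
Greedy by best ratio exhausts the sodium allowance optimally: 640.3 mg.

640.3 mg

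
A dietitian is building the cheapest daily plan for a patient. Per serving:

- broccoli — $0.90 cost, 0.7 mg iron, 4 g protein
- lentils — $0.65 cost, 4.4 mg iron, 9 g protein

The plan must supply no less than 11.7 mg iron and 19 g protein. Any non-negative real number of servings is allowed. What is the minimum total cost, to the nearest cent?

Two binding constraints pin down two serving amounts, so the optimal mix uses at most two foods. The candidates are each food alone (scaled to the tighter of iron/protein) and each pair with both constraints tight.
broccoli only: max(11.7/0.7, 19/4) = 16.71 servings → $15.04.
lentils only: max(11.7/4.4, 19/9) = 2.659 servings → $1.73.
broccoli + lentils: intersection lies outside the first quadrant.
The minimum over all feasible corners is $1.73.

$1.73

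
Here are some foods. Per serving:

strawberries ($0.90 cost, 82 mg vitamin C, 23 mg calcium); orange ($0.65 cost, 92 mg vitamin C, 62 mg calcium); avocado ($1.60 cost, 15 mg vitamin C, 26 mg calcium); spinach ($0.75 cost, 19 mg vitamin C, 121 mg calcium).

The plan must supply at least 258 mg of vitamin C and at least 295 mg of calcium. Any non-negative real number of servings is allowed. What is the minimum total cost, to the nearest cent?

The cheapest plan sits at a corner of the feasible region — with two constraints it uses at most two foods.
strawberries only: max(258/82, 295/23) = 12.83 servings → $11.54.
orange only: max(258/92, 295/62) = 4.758 servings → $3.09.
avocado only: max(258/15, 295/26) = 17.2 servings → $27.52.
spinach only: max(258/19, 295/121) = 13.58 servings → $10.18.
strawberries + orange with both targets exact would need a negative amount; discard.
strawberries + avocado with both tight: 1.278 servings and 10.22 servings → $17.50.
strawberries + spinach with both tight: 2.7 servings and 1.925 servings → $3.87.
orange + avocado with both tight: 1.562 servings and 7.622 servings → $13.21.
orange + spinach with both tight: 2.573 servings and 1.12 servings → $2.51.
avocado + spinach: the both-tight solution has a negative serving — not a feasible corner.
The minimum over all feasible corners is $2.51.

$2.51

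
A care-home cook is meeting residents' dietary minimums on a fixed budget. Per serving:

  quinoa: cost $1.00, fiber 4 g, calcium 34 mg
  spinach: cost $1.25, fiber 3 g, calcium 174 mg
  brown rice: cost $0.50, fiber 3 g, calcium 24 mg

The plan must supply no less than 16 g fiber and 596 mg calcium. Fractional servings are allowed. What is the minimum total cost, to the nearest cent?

$5.01

For a min-cost LP with two ≥-constraints, a basic feasible solution has at most two positive variables.
quinoa only: max(16/4, 596/34) = 17.53 servings → $17.53.
spinach only: max(16/3, 596/174) = 5.333 servings → $6.67.
brown rice only: max(16/3, 596/24) = 24.83 servings → $12.42.
quinoa + spinach with both tight: 1.677 servings and 3.098 servings → $5.55.
quinoa + brown rice: intersection lies outside the first quadrant.
spinach + brown rice with both tight: 3.12 servings and 2.213 servings → $5.01.
Cheapest feasible corner: $5.01.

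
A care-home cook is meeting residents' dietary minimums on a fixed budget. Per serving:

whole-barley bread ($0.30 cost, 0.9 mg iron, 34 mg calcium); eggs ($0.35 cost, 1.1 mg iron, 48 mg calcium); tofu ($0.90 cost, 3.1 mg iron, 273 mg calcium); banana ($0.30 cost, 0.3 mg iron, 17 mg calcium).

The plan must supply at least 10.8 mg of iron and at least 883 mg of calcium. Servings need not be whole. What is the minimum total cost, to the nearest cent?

$3.14

The cheapest plan sits at a corner of the feasible region — with two constraints it uses at most two foods.
whole-barley bread only: max(10.8/0.9, 883/34) = 25.97 servings → $7.79.
eggs only: max(10.8/1.1, 883/48) = 18.4 servings → $6.44.
tofu only: max(10.8/3.1, 883/273) = 3.484 servings → $3.14.
banana only: max(10.8/0.3, 883/17) = 51.94 servings → $15.58.
whole-barley bread + eggs: intersection lies outside the first quadrant.
whole-barley bread + tofu with both tight: 1.505 servings and 3.047 servings → $3.19.
whole-barley bread + banana: intersection lies outside the first quadrant.
eggs + tofu with both tight: 1.393 servings and 2.989 servings → $3.18.
eggs + banana: the both-tight solution has a negative serving — not a feasible corner.
tofu + banana with both tight: 2.784 servings and 7.229 servings → $4.67.
The minimum over all feasible corners is $3.14.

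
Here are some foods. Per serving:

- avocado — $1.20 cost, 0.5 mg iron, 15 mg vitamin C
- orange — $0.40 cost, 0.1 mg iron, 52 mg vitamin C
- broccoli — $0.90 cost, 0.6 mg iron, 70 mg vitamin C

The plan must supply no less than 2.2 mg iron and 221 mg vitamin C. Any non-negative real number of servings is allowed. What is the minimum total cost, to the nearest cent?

$3.30

An LP optimum is at a vertex; with two nutrient constraints at most two foods are used. Check each candidate.
avocado only: max(2.2/0.5, 221/15) = 14.73 servings → $17.68.
orange only: max(2.2/0.1, 221/52) = 22 servings → $8.80.
broccoli only: max(2.2/0.6, 221/70) = 3.667 servings → $3.30.
avocado + orange with both tight: 3.767 servings and 3.163 servings → $5.79.
avocado + broccoli with both tight: 0.8231 servings and 2.981 servings → $3.67.
orange + broccoli: intersection lies outside the first quadrant.
Cheapest feasible corner: $3.30.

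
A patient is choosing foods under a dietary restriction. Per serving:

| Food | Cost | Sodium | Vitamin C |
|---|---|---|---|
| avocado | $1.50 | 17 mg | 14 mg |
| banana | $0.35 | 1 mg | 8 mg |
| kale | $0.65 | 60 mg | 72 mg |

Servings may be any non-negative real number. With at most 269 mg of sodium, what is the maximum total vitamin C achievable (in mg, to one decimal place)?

Vitamin C per mg sodium: banana 8, kale 1.2, avocado 0.8235.
With no serving limits, spend the whole sodium allowance on banana: 269 mg / 1 mg × 8 mg = 2152.0 mg.

2152.0 mg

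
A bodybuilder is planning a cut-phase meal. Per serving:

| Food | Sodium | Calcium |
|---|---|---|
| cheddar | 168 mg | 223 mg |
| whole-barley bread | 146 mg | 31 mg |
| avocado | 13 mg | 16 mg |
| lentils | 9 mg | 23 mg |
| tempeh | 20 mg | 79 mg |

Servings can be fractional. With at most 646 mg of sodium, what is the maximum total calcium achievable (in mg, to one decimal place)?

2551.7 mg

Calcium per mg sodium: tempeh 3.95, lentils 2.556, cheddar 1.327, avocado 1.231, whole-barley bread 0.2123.
With no serving limits, spend the whole sodium allowance on tempeh: 646 mg / 20 mg × 79 mg = 2551.7 mg.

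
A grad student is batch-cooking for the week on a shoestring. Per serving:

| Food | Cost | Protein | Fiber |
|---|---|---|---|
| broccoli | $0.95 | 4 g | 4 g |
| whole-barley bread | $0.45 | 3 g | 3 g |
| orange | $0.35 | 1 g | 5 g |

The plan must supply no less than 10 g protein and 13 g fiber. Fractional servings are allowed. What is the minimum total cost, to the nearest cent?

Check every corner: each single food scaled to meet both minima, and each pair solved so both constraints bind.
broccoli only: max(10/4, 13/4) = 3.25 servings → $3.09.
whole-barley bread only: max(10/3, 13/3) = 4.333 servings → $1.95.
orange only: max(10/1, 13/5) = 10 servings → $3.50.
broccoli + whole-barley bread (both tight): parallel constraints — no distinct corner.
broccoli + orange with both tight: 2.312 servings and 0.75 servings → $2.46.
whole-barley bread + orange with both tight: 3.083 servings and 0.75 servings → $1.65.
The minimum over all feasible corners is $1.65.

$1.65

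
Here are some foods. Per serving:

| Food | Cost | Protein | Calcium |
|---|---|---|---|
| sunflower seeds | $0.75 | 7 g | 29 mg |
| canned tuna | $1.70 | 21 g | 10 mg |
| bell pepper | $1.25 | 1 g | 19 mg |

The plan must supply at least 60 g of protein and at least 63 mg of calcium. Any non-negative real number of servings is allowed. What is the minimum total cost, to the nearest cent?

$5.10

This is a tiny linear program; its minimum lies at a vertex of the feasible set. List the vertices and price them.
sunflower seeds only: max(60/7, 63/29) = 8.571 servings → $6.43.
canned tuna only: max(60/21, 63/10) = 6.3 servings → $10.71.
bell pepper only: max(60/1, 63/19) = 60 servings → $75.00.
sunflower seeds + canned tuna with both tight: 1.341 servings and 2.41 servings → $5.10.
sunflower seeds + bell pepper: intersection lies outside the first quadrant.
canned tuna + bell pepper with both tight: 2.769 servings and 1.859 servings → $7.03.
The minimum over all feasible corners is $5.10.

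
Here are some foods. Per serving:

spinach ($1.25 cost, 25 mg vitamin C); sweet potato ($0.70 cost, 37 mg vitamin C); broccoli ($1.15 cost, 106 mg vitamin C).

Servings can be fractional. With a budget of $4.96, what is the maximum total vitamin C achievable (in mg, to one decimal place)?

Vitamin C per dollar: broccoli 92.17, sweet potato 52.86, spinach 20.
With no serving limits, spend the whole cost allowance on broccoli: $4.96 / $1.15 × 106 mg = 457.2 mg.

457.2 mg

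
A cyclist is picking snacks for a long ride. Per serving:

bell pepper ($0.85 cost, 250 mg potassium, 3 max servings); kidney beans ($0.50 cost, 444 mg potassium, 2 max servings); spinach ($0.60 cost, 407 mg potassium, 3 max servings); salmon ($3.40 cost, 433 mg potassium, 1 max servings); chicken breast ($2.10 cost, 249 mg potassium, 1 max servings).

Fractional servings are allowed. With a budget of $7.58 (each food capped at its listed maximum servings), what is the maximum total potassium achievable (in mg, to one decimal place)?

Potassium per dollar: kidney beans 888, spinach 678.3, bell pepper 294.1, salmon 127.4, chicken breast 118.6.
Take 2 servings of kidney beans: spends $1.00, +888.0 mg potassium (running total 888.0 mg).
Take 3 servings of spinach: spends $1.80, +1221.0 mg potassium (running total 2109.0 mg).
Take 3 servings of bell pepper: spends $2.55, +750.0 mg potassium (running total 2859.0 mg).
Take 0.6559 servings of salmon: spends $2.23, +284.0 mg potassium (running total 3143.0 mg).
Filling greedily by potassium-per-dollar is optimal for one linear limit, giving 3143.0 mg.

3143.0 mg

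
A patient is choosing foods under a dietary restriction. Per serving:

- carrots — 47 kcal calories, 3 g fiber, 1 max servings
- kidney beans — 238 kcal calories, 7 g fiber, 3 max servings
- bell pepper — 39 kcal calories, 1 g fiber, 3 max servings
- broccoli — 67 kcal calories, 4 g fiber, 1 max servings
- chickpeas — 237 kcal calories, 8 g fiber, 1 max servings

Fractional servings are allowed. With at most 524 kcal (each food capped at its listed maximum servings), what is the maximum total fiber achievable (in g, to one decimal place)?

20.1 g

Fiber per kcal: carrots 0.06383, broccoli 0.0597, chickpeas 0.03376, kidney beans 0.02941, bell pepper 0.02564.
Take 1 serving of carrots: uses 47 kcal, +3.0 g fiber (running total 3.0 g).
Take 1 serving of broccoli: uses 67 kcal, +4.0 g fiber (running total 7.0 g).
Take 1 serving of chickpeas: uses 237 kcal, +8.0 g fiber (running total 15.0 g).
Take 0.7269 servings of kidney beans: uses 173 kcal, +5.1 g fiber (running total 20.1 g).
Greedy by best ratio exhausts the calories allowance optimally: 20.1 g.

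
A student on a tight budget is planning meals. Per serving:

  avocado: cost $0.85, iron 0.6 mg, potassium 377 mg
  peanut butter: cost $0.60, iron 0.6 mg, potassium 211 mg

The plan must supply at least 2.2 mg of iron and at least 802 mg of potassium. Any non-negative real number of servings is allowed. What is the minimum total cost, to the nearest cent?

avocado only: max(2.2/0.6, 802/377) = 3.667 servings → $3.12.
peanut butter only: max(2.2/0.6, 802/211) = 3.801 servings → $2.28.
avocado + peanut butter with both tight: 0.1707 servings and 3.496 servings → $2.24.
Cheapest feasible corner: $2.24.

$2.24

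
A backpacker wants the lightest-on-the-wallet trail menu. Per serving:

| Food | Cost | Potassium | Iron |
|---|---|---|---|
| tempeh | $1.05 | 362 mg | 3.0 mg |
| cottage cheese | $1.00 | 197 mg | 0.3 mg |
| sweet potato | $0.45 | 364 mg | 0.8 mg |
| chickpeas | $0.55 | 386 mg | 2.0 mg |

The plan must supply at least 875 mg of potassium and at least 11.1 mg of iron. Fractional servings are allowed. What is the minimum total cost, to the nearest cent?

$3.05

A basic optimal solution has at most two foods positive. Try each food alone and each pair with both targets met exactly.
tempeh only: max(875/362, 11.1/3.0) = 3.7 servings → $3.88.
cottage cheese only: max(875/197, 11.1/0.3) = 37 servings → $37.00.
sweet potato only: max(875/364, 11.1/0.8) = 13.88 servings → $6.24.
chickpeas only: max(875/386, 11.1/2.0) = 5.55 servings → $3.05.
tempeh + cottage cheese: the both-tight solution has a negative serving — not a feasible corner.
tempeh + sweet potato with both targets exact would need a negative amount; discard.
tempeh + chickpeas: intersection lies outside the first quadrant.
cottage cheese + sweet potato with both targets exact would need a negative amount; discard.
cottage cheese + chickpeas: intersection lies outside the first quadrant.
sweet potato + chickpeas: intersection lies outside the first quadrant.
The minimum over all feasible corners is $3.05.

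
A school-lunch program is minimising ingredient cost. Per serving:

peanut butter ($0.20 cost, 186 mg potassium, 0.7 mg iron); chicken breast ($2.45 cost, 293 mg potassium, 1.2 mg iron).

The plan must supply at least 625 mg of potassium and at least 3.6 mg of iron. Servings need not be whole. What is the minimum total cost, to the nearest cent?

$1.03

With two linear requirements the optimum uses one or two foods; enumerate the corners.
peanut butter only: max(625/186, 3.6/0.7) = 5.143 servings → $1.03.
chicken breast only: max(625/293, 3.6/1.2) = 3 servings → $7.35.
peanut butter + chicken breast: the both-tight solution has a negative serving — not a feasible corner.
The minimum over all feasible corners is $1.03.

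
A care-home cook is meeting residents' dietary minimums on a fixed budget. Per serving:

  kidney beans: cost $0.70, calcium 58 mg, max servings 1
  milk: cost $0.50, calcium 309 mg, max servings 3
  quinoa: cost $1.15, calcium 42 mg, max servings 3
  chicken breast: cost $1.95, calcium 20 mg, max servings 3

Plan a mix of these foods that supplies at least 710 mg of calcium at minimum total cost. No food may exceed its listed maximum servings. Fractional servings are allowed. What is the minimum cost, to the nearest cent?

$1.15

Cost per mg of calcium: milk $0.0016, kidney beans $0.0121, quinoa $0.0274, chicken breast $0.0975.
Take 2.298 servings of milk: +710.0 mg calcium for $1.15 (total $1.15, still need 0.0 mg).
Filling from the cheapest source first is optimal under one linear minimum: $1.15.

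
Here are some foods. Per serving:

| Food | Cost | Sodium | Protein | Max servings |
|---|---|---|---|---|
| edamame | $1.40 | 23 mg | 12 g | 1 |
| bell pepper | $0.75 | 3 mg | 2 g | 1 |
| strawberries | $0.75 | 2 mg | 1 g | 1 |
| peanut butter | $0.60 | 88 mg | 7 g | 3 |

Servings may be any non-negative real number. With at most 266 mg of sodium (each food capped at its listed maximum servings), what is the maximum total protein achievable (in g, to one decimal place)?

33.9 g

Protein per mg sodium: bell pepper 0.6667, edamame 0.5217, strawberries 0.5, peanut butter 0.07955.
Take 1 serving of bell pepper: uses 3 mg sodium, +2.0 g protein (running total 2.0 g).
Take 1 serving of edamame: uses 23 mg sodium, +12.0 g protein (running total 14.0 g).
Take 1 serving of strawberries: uses 2 mg sodium, +1.0 g protein (running total 15.0 g).
Take 2.705 servings of peanut butter: uses 238 mg sodium, +18.9 g protein (running total 33.9 g).
Filling greedily by protein-per-mg sodium is optimal for one linear limit, giving 33.9 g.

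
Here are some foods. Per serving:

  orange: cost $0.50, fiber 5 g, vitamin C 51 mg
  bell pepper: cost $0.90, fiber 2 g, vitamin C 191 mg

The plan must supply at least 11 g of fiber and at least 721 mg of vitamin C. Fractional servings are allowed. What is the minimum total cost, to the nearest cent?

$3.60

A basic optimal solution has at most two foods positive. Try each food alone and each pair with both targets met exactly.
orange only: max(11/5, 721/51) = 14.14 servings → $7.07.
bell pepper only: max(11/2, 721/191) = 5.5 servings → $4.95.
orange + bell pepper with both tight: 0.7726 servings and 3.569 servings → $3.60.
The minimum over all feasible corners is $3.60.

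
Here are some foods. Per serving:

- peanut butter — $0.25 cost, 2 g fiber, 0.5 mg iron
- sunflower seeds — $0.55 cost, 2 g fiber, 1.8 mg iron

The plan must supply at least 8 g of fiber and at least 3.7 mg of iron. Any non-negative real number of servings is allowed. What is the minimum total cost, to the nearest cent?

peanut butter only: max(8/2, 3.7/0.5) = 7.4 servings → $1.85.
sunflower seeds only: max(8/2, 3.7/1.8) = 4 servings → $2.20.
peanut butter + sunflower seeds with both tight: 2.692 servings and 1.308 servings → $1.39.
So the least-cost plan costs $1.39.

$1.39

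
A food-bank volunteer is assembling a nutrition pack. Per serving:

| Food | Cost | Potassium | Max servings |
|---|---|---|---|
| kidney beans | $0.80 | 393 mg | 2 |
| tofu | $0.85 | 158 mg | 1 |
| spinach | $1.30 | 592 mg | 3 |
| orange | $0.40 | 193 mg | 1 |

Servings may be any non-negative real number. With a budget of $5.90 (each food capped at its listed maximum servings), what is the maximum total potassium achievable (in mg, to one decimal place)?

Potassium per dollar: kidney beans 491.2, orange 482.5, spinach 455.4, tofu 185.9.
Take 2 servings of kidney beans: spends $1.60, +786.0 mg potassium (running total 786.0 mg).
Take 1 serving of orange: spends $0.40, +193.0 mg potassium (running total 979.0 mg).
Take 3 servings of spinach: spends $3.90, +1776.0 mg potassium (running total 2755.0 mg).
Greedy by best ratio exhausts the cost allowance optimally: 2755.0 mg.

2755.0 mg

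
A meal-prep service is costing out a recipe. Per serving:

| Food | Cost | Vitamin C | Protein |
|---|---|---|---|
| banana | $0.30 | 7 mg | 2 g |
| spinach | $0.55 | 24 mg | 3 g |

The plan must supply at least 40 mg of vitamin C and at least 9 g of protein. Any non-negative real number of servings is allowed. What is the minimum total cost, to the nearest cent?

$1.41

banana only: max(40/7, 9/2) = 5.714 servings → $1.71.
spinach only: max(40/24, 9/3) = 3 servings → $1.65.
banana + spinach with both tight: 3.556 servings and 0.6296 servings → $1.41.
Cheapest feasible corner: $1.41.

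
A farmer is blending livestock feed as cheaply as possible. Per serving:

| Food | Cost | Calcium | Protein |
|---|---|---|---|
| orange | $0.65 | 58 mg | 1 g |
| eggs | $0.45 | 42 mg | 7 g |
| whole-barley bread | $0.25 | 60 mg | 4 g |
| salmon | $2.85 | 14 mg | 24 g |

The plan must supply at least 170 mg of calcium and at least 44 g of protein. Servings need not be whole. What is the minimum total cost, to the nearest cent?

The cheapest plan sits at a corner of the feasible region — with two constraints it uses at most two foods.
orange only: max(170/58, 44/1) = 44 servings → $28.60.
eggs only: max(170/42, 44/7) = 6.286 servings → $2.83.
whole-barley bread only: max(170/60, 44/4) = 11 servings → $2.75.
salmon only: max(170/14, 44/24) = 12.14 servings → $34.61.
orange + eggs with both targets exact would need a negative amount; discard.
orange + whole-barley bread with both targets exact would need a negative amount; discard.
orange + salmon with both tight: 2.514 servings and 1.729 servings → $6.56.
eggs + whole-barley bread: intersection lies outside the first quadrant.
eggs + salmon with both tight: 3.807 servings and 0.7231 servings → $3.77.
whole-barley bread + salmon with both tight: 2.503 servings and 1.416 servings → $4.66.
So the least-cost plan costs $2.75.

$2.75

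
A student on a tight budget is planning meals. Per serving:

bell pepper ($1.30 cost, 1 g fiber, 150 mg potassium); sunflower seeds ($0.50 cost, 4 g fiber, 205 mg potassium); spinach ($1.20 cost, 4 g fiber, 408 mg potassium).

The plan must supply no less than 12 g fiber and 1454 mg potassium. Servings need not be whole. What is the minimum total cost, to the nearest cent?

$3.55

Minimising a linear cost over {fiber ≥ 12, potassium ≥ 1454, servings ≥ 0} — the optimum is at a vertex, using one or two foods.
bell pepper only: max(12/1, 1454/150) = 12 servings → $15.60.
sunflower seeds only: max(12/4, 1454/205) = 7.093 servings → $3.55.
spinach only: max(12/4, 1454/408) = 3.564 servings → $4.28.
bell pepper + sunflower seeds with both tight: 8.496 servings and 0.8759 servings → $11.48.
bell pepper + spinach with both tight: 4.792 servings and 1.802 servings → $8.39.
sunflower seeds + spinach: the both-tight solution has a negative serving — not a feasible corner.
So the least-cost plan costs $3.55.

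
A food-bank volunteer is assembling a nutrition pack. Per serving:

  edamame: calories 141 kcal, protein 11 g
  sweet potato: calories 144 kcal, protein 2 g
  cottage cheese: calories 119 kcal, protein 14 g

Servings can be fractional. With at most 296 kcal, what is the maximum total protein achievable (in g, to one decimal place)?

34.8 g

Protein per kcal: cottage cheese 0.1176, edamame 0.07801, sweet potato 0.01389.
With no serving limits, spend the whole calories allowance on cottage cheese: 296 kcal / 119 kcal × 14 g = 34.8 g.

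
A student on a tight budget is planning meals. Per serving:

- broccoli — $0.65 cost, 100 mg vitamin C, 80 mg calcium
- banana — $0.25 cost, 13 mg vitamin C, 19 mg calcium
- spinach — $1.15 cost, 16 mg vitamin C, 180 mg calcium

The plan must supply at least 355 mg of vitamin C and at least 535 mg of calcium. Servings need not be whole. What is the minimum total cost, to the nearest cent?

With two linear requirements the optimum uses one or two foods; enumerate the corners.
broccoli only: max(355/100, 535/80) = 6.688 servings → $4.35.
banana only: max(355/13, 535/19) = 28.16 servings → $7.04.
spinach only: max(355/16, 535/180) = 22.19 servings → $25.52.
broccoli + banana: the both-tight solution has a negative serving — not a feasible corner.
broccoli + spinach with both tight: 3.31 servings and 1.501 servings → $3.88.
banana + spinach with both tight: 27.18 servings and 0.1031 servings → $6.91.
Cheapest feasible corner: $3.88.

$3.88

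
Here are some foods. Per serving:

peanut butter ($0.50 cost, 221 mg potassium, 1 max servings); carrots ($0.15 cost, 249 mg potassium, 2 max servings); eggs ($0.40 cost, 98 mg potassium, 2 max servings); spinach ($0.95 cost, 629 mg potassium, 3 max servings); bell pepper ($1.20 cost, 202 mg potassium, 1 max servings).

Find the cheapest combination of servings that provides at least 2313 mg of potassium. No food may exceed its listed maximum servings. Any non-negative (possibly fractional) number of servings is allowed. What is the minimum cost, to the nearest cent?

Cost per mg of potassium: carrots $0.0006, spinach $0.0015, peanut butter $0.0023, eggs $0.0041, bell pepper $0.0059.
Take 2 servings of carrots: +498.0 mg potassium for $0.30 (total $0.30, still need 1815.0 mg).
Take 2.886 servings of spinach: +1815.0 mg potassium for $2.74 (total $3.04, still need 0.0 mg).
Filling from the cheapest source first is optimal under one linear minimum: $3.04.

$3.04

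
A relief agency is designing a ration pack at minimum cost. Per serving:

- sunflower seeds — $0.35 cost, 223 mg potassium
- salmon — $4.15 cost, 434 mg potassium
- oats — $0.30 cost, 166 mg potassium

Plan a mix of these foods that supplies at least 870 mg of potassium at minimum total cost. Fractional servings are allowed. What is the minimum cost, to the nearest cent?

$1.37

Cost per mg of potassium: sunflower seeds $0.0016, oats $0.0018, salmon $0.0096.
With no serving limits, use only sunflower seeds: 870 mg / 223 mg = 3.901 servings × $0.35 = $1.37.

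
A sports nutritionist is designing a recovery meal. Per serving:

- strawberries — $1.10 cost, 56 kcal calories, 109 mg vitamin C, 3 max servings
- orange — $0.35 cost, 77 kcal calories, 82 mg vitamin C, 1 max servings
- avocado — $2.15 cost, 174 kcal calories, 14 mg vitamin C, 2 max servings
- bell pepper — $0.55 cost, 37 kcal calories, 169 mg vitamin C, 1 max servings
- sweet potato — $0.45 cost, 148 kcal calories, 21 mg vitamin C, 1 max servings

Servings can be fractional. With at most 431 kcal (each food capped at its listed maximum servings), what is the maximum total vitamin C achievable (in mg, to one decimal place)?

Vitamin C per kcal: bell pepper 4.568, strawberries 1.946, orange 1.065, sweet potato 0.1419, avocado 0.08046.
Take 1 serving of bell pepper: uses 37 kcal, +169.0 mg vitamin C (running total 169.0 mg).
Take 3 servings of strawberries: uses 168 kcal, +327.0 mg vitamin C (running total 496.0 mg).
Take 1 serving of orange: uses 77 kcal, +82.0 mg vitamin C (running total 578.0 mg).
Take 1 serving of sweet potato: uses 148 kcal, +21.0 mg vitamin C (running total 599.0 mg).
Take 0.005747 servings of avocado: uses 1 kcal, +0.1 mg vitamin C (running total 599.1 mg).
Filling greedily by vitamin C-per-kcal is optimal for one linear limit, giving 599.1 mg.

599.1 mg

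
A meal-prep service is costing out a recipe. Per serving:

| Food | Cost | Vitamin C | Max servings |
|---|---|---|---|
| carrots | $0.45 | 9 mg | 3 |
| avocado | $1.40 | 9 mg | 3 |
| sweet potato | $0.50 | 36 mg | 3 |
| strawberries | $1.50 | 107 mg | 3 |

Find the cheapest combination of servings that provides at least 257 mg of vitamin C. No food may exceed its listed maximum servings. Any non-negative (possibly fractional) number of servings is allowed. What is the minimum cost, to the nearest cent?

$3.59

Cost per mg of vitamin C: sweet potato $0.0139, strawberries $0.0140, carrots $0.0500, avocado $0.1556.
Take 3 servings of sweet potato: +108.0 mg vitamin C for $1.50 (total $1.50, still need 149.0 mg).
Take 1.393 servings of strawberries: +149.0 mg vitamin C for $2.09 (total $3.59, still need 0.0 mg).
Greedy by cheapest-per-mg is optimal for a single linear constraint, so the minimum cost is $3.59.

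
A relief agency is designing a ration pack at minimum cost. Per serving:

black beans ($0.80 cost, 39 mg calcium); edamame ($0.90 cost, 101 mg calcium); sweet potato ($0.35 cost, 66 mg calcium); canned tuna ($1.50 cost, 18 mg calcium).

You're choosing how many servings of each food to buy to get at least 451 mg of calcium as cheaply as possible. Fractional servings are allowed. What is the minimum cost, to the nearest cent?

Cost per mg of calcium: sweet potato $0.0053, edamame $0.0089, black beans $0.0205, canned tuna $0.0833.
With no serving limits, use only sweet potato: 451 mg / 66 mg = 6.833 servings × $0.35 = $2.39.

$2.39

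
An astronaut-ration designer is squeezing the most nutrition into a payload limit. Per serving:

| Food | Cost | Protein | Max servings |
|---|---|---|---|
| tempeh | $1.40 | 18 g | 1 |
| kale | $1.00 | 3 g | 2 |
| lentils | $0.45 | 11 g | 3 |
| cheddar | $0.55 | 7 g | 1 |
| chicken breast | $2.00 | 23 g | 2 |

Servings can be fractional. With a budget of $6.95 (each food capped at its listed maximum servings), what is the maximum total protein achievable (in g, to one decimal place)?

100.0 g

Protein per dollar: lentils 24.44, tempeh 12.86, cheddar 12.73, chicken breast 11.5, kale 3.
Take 3 servings of lentils: spends $1.35, +33.0 g protein (running total 33.0 g).
Take 1 serving of tempeh: spends $1.40, +18.0 g protein (running total 51.0 g).
Take 1 serving of cheddar: spends $0.55, +7.0 g protein (running total 58.0 g).
Take 1.825 servings of chicken breast: spends $3.65, +42.0 g protein (running total 100.0 g).
Filling greedily by protein-per-dollar is optimal for one linear limit, giving 100.0 g.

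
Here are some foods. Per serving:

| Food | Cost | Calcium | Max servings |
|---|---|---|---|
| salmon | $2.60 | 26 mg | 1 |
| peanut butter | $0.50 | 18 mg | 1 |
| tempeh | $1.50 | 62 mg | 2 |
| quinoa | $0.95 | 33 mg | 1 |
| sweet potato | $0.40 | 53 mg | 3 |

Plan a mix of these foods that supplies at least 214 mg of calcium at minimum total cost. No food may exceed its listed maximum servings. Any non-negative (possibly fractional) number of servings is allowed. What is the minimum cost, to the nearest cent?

$2.53

Cost per mg of calcium: sweet potato $0.0075, tempeh $0.0242, peanut butter $0.0278, quinoa $0.0288, salmon $0.1000.
Take 3 servings of sweet potato: +159.0 mg calcium for $1.20 (total $1.20, still need 55.0 mg).
Take 0.8871 servings of tempeh: +55.0 mg calcium for $1.33 (total $2.53, still need 0.0 mg).
Greedy by cheapest-per-mg is optimal for a single linear constraint, so the minimum cost is $2.53.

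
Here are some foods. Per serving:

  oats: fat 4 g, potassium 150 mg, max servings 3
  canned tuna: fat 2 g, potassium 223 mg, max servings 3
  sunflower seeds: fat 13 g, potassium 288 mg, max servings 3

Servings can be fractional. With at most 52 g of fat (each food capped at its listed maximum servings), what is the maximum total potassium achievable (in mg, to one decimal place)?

Potassium per g fat: canned tuna 111.5, oats 37.5, sunflower seeds 22.15.
Take 3 servings of canned tuna: uses 6 g fat, +669.0 mg potassium (running total 669.0 mg).
Take 3 servings of oats: uses 12 g fat, +450.0 mg potassium (running total 1119.0 mg).
Take 2.615 servings of sunflower seeds: uses 34 g fat, +753.2 mg potassium (running total 1872.2 mg).
Filling greedily by potassium-per-g fat is optimal for one linear limit, giving 1872.2 mg.

1872.2 mg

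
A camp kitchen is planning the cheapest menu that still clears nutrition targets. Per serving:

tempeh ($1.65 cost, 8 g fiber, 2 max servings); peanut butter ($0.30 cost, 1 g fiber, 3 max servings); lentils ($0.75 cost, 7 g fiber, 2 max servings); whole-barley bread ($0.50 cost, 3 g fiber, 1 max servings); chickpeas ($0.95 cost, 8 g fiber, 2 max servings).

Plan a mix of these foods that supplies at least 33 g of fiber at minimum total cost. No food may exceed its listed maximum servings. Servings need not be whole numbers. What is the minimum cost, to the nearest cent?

Cost per g of fiber: lentils $0.1071, chickpeas $0.1187, whole-barley bread $0.1667, tempeh $0.2062, peanut butter $0.3000.
Take 2 servings of lentils: +14.0 g fiber for $1.50 (total $1.50, still need 19.0 g).
Take 2 servings of chickpeas: +16.0 g fiber for $1.90 (total $3.40, still need 3.0 g).
Take 1 serving of whole-barley bread: +3.0 g fiber for $0.50 (total $3.90, still need 0.0 g).
Greedy by cheapest-per-g is optimal for a single linear constraint, so the minimum cost is $3.90.

$3.90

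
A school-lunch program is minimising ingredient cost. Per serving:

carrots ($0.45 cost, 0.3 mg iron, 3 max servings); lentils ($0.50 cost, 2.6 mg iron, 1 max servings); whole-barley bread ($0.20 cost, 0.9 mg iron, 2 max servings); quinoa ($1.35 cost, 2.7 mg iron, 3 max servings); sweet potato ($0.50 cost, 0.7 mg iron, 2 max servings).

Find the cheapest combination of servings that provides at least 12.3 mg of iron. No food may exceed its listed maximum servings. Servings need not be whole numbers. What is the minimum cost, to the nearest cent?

$4.85

Cost per mg of iron: lentils $0.1923, whole-barley bread $0.2222, quinoa $0.5000, sweet potato $0.7143, carrots $1.5000.
Take 1 serving of lentils: +2.6 mg iron for $0.50 (total $0.50, still need 9.7 mg).
Take 2 servings of whole-barley bread: +1.8 mg iron for $0.40 (total $0.90, still need 7.9 mg).
Take 2.926 servings of quinoa: +7.9 mg iron for $3.95 (total $4.85, still need 0.0 mg).
Greedy by cheapest-per-mg is optimal for a single linear constraint, so the minimum cost is $4.85.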